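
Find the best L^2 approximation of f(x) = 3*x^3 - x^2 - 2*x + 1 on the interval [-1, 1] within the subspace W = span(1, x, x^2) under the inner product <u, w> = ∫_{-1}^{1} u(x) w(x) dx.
g(x) = -x^2 - x/5 + 1

The best approximation g ∈ W is the orthogonal projection of f onto W. Writing g = a_0 + a_1 x + a_2 x^2, the coefficients solve the normal equations G · a = b where
  G_{ij} = <φ_i, φ_j> and b_i = <f, φ_i>, with φ_0 = 1, φ_1 = x, φ_2 = x^2.
G =
  [2, 0, 2/3]
  [0, 2/3, 0]
  [2/3, 0, 2/5],
b = (4/3, -2/15, 4/15).
Solving gives a_0 = 1, a_1 = -1/5, a_2 = -1, so
  g(x) = -x^2 - x/5 + 1.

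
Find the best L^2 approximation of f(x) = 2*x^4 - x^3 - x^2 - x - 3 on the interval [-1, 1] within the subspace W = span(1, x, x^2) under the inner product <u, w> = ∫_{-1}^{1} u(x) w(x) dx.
g(x) = 5*x^2/7 - 8*x/5 - 111/35

The best approximation g ∈ W is the orthogonal projection of f onto W. Writing g = a_0 + a_1 x + a_2 x^2, the coefficients solve the normal equations G · a = b where
  G_{ij} = <φ_i, φ_j> and b_i = <f, φ_i>, with φ_0 = 1, φ_1 = x, φ_2 = x^2.
G =
  [2, 0, 2/3]
  [0, 2/3, 0]
  [2/3, 0, 2/5],
b = (-88/15, -16/15, -64/35).
Solving gives a_0 = -111/35, a_1 = -8/5, a_2 = 5/7, so
  g(x) = 5*x^2/7 - 8*x/5 - 111/35.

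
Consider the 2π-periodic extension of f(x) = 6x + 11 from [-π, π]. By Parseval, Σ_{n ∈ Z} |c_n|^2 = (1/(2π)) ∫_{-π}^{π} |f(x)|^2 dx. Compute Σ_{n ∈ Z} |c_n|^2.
Σ |c_n|^2 = 12π^2 + 121

Expand and integrate term by term over [-π, π]:
  ∫ (6x)^2 dx = 36·(2π^3/3); ∫ 2·6·(11)·x dx = 0 (odd integrand); ∫ 11^2 dx = 121·2π.
So (1/(2π)) ∫_{-π}^{π} (6x + 11)^2 dx = 36π^2/3 + 121 = 12π^2 + 121.
Parseval ⇒ Σ |c_n|^2 = 12π^2 + 121.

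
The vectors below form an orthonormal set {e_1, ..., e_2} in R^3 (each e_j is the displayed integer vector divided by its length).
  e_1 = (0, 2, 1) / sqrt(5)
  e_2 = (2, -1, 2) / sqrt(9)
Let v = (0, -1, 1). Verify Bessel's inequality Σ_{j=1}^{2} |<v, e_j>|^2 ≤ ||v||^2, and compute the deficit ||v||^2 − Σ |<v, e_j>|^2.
Σ |<v, e_j>|^2 = 6/5; ||v||^2 = 2; deficit = 4/5

Write each e_j = u_j / sqrt(<u_j, u_j>) where u_j is the displayed integer vector. Then <v, e_j> = <v, u_j> / sqrt(<u_j, u_j>), so |<v, e_j>|^2 = <v, u_j>^2 / <u_j, u_j>.
Coefficients: <v, e_1> = -1/sqrt(5), <v, e_2> = 3/sqrt(9).
Square and sum: Σ |<v, e_j>|^2 = 6/5.
Compute ||v||^2 = v·v = 2.
Deficit = 2 − 6/5 = 4/5 ≥ 0, confirming Bessel's inequality. (The deficit equals ||v − Σ <v,e_j> e_j||^2, the squared distance from v to span{e_j}.)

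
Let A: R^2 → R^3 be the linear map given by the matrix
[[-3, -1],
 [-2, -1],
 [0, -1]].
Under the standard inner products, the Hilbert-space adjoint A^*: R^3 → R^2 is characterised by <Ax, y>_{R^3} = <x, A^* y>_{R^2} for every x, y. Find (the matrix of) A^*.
A^* = A^T =
[[-3, -2, 0],
 [-1, -1, -1]]

For real matrices with standard dot products, the defining identity <Ax, y> = <x, A^* y> gives (Ax)^T y = x^T (A^*) y, i.e. x^T A^T y = x^T (A^*) y. Since this holds for all x, y, we must have A^* = A^T. Therefore
A^* =
[[-3, -2, 0],
 [-1, -1, -1]].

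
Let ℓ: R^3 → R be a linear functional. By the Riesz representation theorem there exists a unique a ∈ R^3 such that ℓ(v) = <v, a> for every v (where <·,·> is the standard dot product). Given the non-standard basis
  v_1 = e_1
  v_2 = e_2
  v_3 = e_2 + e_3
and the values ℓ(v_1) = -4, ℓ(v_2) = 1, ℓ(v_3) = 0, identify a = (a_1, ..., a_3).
a = (-4, 1, -1)

Write a = (a_1, ..., a_3) in the standard basis. For each basis vector v_i, ℓ(v_i) = <v_i, a> is a linear equation in the a_j's. Collect the n equations into a matrix system V a = ℓ, where row i of V is v_i (expressed in the standard basis). Since V is invertible (lower-triangular with 1s on the diagonal, up to permutation), solve by back-substitution:
  V =
[[1, 0, 0],
 [0, 1, 0],
 [0, 1, 1]]
  V a = (-4, 1, 0)
Solving gives a = (-4, 1, -1).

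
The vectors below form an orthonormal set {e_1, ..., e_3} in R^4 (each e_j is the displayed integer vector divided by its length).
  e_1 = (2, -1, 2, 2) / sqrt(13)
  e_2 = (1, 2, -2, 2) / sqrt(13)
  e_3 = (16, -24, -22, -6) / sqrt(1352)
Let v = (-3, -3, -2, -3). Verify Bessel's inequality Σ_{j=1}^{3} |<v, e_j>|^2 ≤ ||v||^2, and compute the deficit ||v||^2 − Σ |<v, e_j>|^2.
Σ |<v, e_j>|^2 = 9389/338; ||v||^2 = 31; deficit = 1089/338

Write each e_j = u_j / sqrt(<u_j, u_j>) where u_j is the displayed integer vector. Then <v, e_j> = <v, u_j> / sqrt(<u_j, u_j>), so |<v, e_j>|^2 = <v, u_j>^2 / <u_j, u_j>.
Coefficients: <v, e_1> = -13/sqrt(13), <v, e_2> = -11/sqrt(13), <v, e_3> = 86/sqrt(1352).
Square and sum: Σ |<v, e_j>|^2 = 9389/338.
Compute ||v||^2 = v·v = 31.
Deficit = 31 − 9389/338 = 1089/338 ≥ 0, confirming Bessel's inequality. (The deficit equals ||v − Σ <v,e_j> e_j||^2, the squared distance from v to span{e_j}.)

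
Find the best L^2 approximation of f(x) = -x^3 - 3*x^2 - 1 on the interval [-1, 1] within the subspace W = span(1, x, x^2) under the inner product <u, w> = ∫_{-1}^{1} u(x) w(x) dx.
g(x) = -3*x^2 - 3*x/5 - 1

The best approximation g ∈ W is the orthogonal projection of f onto W. Writing g = a_0 + a_1 x + a_2 x^2, the coefficients solve the normal equations G · a = b where
  G_{ij} = <φ_i, φ_j> and b_i = <f, φ_i>, with φ_0 = 1, φ_1 = x, φ_2 = x^2.
G =
  [2, 0, 2/3]
  [0, 2/3, 0]
  [2/3, 0, 2/5],
b = (-4, -2/5, -28/15).
Solving gives a_0 = -1, a_1 = -3/5, a_2 = -3, so
  g(x) = -3*x^2 - 3*x/5 - 1.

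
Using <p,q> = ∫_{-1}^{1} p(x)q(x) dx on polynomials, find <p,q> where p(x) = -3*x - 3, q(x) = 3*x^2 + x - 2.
<p,q> = 4

Expand the product: p(x)·q(x) = -9*x^3 - 12*x^2 + 3*x + 6.
∫_{-1}^{1} of each monomial x^k gives [2/(k+1) if k even, 0 if k odd]. Integrating term-by-term (or equivalently evaluating the antiderivative F(x) = -9*x^4/4 - 4*x^3 + 3*x^2/2 + 6*x at the endpoints):
  F(1) − F(−1) = 5/4 − (-11/4) = 4.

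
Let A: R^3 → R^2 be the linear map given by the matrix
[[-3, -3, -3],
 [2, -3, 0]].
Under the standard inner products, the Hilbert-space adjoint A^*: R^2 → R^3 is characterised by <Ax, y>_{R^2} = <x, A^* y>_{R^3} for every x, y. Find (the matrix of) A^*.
A^* = A^T =
[[-3, 2],
 [-3, -3],
 [-3, 0]]

For real matrices with standard dot products, the defining identity <Ax, y> = <x, A^* y> gives (Ax)^T y = x^T (A^*) y, i.e. x^T A^T y = x^T (A^*) y. Since this holds for all x, y, we must have A^* = A^T. Therefore
A^* =
[[-3, 2],
 [-3, -3],
 [-3, 0]].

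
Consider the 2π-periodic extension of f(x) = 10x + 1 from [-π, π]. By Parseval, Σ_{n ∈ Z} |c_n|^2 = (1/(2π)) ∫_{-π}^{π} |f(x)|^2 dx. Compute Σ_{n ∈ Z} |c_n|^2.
Σ |c_n|^2 = 100π^2/3 + 1

Expand and integrate term by term over [-π, π]:
  ∫ (10x)^2 dx = 100·(2π^3/3); ∫ 2·10·(1)·x dx = 0 (odd integrand); ∫ 1^2 dx = 1·2π.
So (1/(2π)) ∫_{-π}^{π} (10x + 1)^2 dx = 100π^2/3 + 1 = 100π^2/3 + 1.
Parseval ⇒ Σ |c_n|^2 = 100π^2/3 + 1.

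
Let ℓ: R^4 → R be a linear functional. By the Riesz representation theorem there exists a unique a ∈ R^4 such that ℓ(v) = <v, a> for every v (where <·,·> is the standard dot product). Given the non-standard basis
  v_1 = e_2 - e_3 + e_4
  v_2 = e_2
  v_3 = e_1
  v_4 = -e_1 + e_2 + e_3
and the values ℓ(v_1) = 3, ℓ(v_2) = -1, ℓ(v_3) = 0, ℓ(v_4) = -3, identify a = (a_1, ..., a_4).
a = (0, -1, -2, 2)

Write a = (a_1, ..., a_4) in the standard basis. For each basis vector v_i, ℓ(v_i) = <v_i, a> is a linear equation in the a_j's. Collect the n equations into a matrix system V a = ℓ, where row i of V is v_i (expressed in the standard basis). Since V is invertible (lower-triangular with 1s on the diagonal, up to permutation), solve by back-substitution:
  V =
[[0, 1, -1, 1],
 [0, 1, 0, 0],
 [1, 0, 0, 0],
 [-1, 1, 1, 0]]
  V a = (3, -1, 0, -3)
Solving gives a = (0, -1, -2, 2).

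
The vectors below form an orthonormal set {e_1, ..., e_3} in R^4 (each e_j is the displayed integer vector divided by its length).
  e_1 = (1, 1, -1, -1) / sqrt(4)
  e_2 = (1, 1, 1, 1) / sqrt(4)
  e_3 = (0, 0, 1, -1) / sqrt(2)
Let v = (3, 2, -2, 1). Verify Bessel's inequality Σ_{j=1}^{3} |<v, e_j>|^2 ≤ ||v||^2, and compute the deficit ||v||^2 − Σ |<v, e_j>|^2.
Σ |<v, e_j>|^2 = 35/2; ||v||^2 = 18; deficit = 1/2

Write each e_j = u_j / sqrt(<u_j, u_j>) where u_j is the displayed integer vector. Then <v, e_j> = <v, u_j> / sqrt(<u_j, u_j>), so |<v, e_j>|^2 = <v, u_j>^2 / <u_j, u_j>.
Coefficients: <v, e_1> = 6/sqrt(4), <v, e_2> = 4/sqrt(4), <v, e_3> = -3/sqrt(2).
Square and sum: Σ |<v, e_j>|^2 = 35/2.
Compute ||v||^2 = v·v = 18.
Deficit = 18 − 35/2 = 1/2 ≥ 0, confirming Bessel's inequality. (The deficit equals ||v − Σ <v,e_j> e_j||^2, the squared distance from v to span{e_j}.)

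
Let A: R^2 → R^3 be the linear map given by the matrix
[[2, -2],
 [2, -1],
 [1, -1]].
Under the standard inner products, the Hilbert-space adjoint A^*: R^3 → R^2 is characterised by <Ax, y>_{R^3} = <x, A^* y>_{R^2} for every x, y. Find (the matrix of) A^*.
A^* = A^T =
[[2, 2, 1],
 [-2, -1, -1]]

For real matrices with standard dot products, the defining identity <Ax, y> = <x, A^* y> gives (Ax)^T y = x^T (A^*) y, i.e. x^T A^T y = x^T (A^*) y. Since this holds for all x, y, we must have A^* = A^T. Therefore
A^* =
[[2, 2, 1],
 [-2, -1, -1]].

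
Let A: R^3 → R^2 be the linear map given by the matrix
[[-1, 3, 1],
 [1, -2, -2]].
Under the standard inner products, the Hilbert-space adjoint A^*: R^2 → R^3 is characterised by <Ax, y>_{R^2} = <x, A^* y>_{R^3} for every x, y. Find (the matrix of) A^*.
A^* = A^T =
[[-1, 1],
 [3, -2],
 [1, -2]]

For real matrices with standard dot products, the defining identity <Ax, y> = <x, A^* y> gives (Ax)^T y = x^T (A^*) y, i.e. x^T A^T y = x^T (A^*) y. Since this holds for all x, y, we must have A^* = A^T. Therefore
A^* =
[[-1, 1],
 [3, -2],
 [1, -2]].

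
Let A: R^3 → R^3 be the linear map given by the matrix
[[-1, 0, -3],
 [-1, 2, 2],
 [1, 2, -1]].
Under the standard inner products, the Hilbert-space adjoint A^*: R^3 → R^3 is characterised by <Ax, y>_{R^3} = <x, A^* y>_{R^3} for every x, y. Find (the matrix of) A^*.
A^* = A^T =
[[-1, -1, 1],
 [0, 2, 2],
 [-3, 2, -1]]

For real matrices with standard dot products, the defining identity <Ax, y> = <x, A^* y> gives (Ax)^T y = x^T (A^*) y, i.e. x^T A^T y = x^T (A^*) y. Since this holds for all x, y, we must have A^* = A^T. Therefore
A^* =
[[-1, -1, 1],
 [0, 2, 2],
 [-3, 2, -1]].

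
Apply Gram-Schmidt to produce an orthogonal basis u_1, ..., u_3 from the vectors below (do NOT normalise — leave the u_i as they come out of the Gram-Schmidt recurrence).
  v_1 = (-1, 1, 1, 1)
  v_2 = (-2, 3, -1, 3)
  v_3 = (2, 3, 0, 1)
Orthogonal basis:
  u_1 = (-1, 1, 1, 1)
  u_2 = (-1/4, 5/4, -11/4, 5/4)
  u_3 = (112/43, 85/43, 28/43, -1/43)

Apply the Gram-Schmidt recurrence
  u_1 = v_1
  u_i = v_i − Σ_{j<i} ((v_i · u_j) / (u_j · u_j)) · u_j.

Step by step this gives:
  u_1 = (-1, 1, 1, 1)
  u_2 = (-1/4, 5/4, -11/4, 5/4)
  u_3 = (112/43, 85/43, 28/43, -1/43)

Orthogonality check:
  u_2 · u_1 = 0 (should be 0)
  u_3 · u_1 = 0 (should be 0)
  u_3 · u_2 = 0 (should be 0)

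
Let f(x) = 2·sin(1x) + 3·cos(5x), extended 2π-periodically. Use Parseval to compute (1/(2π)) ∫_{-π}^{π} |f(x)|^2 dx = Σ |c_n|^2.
Σ |c_n|^2 = 13/2

Expand |f|^2 and use orthogonality of {sin(nx), cos(mx)} on [-π, π]:
  ∫_{-π}^{π} sin(nx)^2 dx = π, ∫ cos(mx)^2 dx = π, and cross terms integrate to 0.
So ∫_{-π}^{π} f(x)^2 dx = 2^2 · π + 3^2 · π = (4 + 9)π.
Divide by 2π: (4 + 9)/2 = 13/2.
By Parseval, this equals Σ |c_n|^2.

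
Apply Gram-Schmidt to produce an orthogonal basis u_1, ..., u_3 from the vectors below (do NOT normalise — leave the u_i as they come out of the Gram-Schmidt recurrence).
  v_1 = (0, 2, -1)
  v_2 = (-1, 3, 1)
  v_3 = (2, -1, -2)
Orthogonal basis:
  u_1 = (0, 2, -1)
  u_2 = (-1, 1, 2)
  u_3 = (5/6, 1/6, 1/3)

Apply the Gram-Schmidt recurrence
  u_1 = v_1
  u_i = v_i − Σ_{j<i} ((v_i · u_j) / (u_j · u_j)) · u_j.

Step by step this gives:
  u_1 = (0, 2, -1)
  u_2 = (-1, 1, 2)
  u_3 = (5/6, 1/6, 1/3)

Orthogonality check:
  u_2 · u_1 = 0 (should be 0)
  u_3 · u_1 = 0 (should be 0)
  u_3 · u_2 = 0 (should be 0)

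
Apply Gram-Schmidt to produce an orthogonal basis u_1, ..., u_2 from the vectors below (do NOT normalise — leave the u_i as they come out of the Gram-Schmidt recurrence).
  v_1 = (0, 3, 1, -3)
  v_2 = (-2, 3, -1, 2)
Orthogonal basis:
  u_1 = (0, 3, 1, -3)
  u_2 = (-2, 51/19, -21/19, 44/19)

Apply the Gram-Schmidt recurrence
  u_1 = v_1
  u_i = v_i − Σ_{j<i} ((v_i · u_j) / (u_j · u_j)) · u_j.

Step by step this gives:
  u_1 = (0, 3, 1, -3)
  u_2 = (-2, 51/19, -21/19, 44/19)

Orthogonality check:
  u_2 · u_1 = 0 (should be 0)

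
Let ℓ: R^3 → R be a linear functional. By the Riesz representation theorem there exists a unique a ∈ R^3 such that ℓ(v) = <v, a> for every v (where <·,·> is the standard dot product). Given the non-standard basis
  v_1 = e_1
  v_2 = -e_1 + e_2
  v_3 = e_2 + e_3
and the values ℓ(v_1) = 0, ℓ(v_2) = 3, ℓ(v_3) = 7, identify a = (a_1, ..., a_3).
a = (0, 3, 4)

Write a = (a_1, ..., a_3) in the standard basis. For each basis vector v_i, ℓ(v_i) = <v_i, a> is a linear equation in the a_j's. Collect the n equations into a matrix system V a = ℓ, where row i of V is v_i (expressed in the standard basis). Since V is invertible (lower-triangular with 1s on the diagonal, up to permutation), solve by back-substitution:
  V =
[[1, 0, 0],
 [-1, 1, 0],
 [0, 1, 1]]
  V a = (0, 3, 7)
Solving gives a = (0, 3, 4).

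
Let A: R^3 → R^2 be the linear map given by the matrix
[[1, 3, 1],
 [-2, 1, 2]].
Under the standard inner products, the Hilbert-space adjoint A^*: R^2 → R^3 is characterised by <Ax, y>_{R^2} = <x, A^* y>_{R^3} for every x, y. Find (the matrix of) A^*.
A^* = A^T =
[[1, -2],
 [3, 1],
 [1, 2]]

For real matrices with standard dot products, the defining identity <Ax, y> = <x, A^* y> gives (Ax)^T y = x^T (A^*) y, i.e. x^T A^T y = x^T (A^*) y. Since this holds for all x, y, we must have A^* = A^T. Therefore
A^* =
[[1, -2],
 [3, 1],
 [1, 2]].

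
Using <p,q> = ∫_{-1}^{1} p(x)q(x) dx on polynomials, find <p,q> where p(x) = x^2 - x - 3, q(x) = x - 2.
<p,q> = 10

Expand the product: p(x)·q(x) = x^3 - 3*x^2 - x + 6.
∫_{-1}^{1} of each monomial x^k gives [2/(k+1) if k even, 0 if k odd]. Integrating term-by-term (or equivalently evaluating the antiderivative F(x) = x^4/4 - x^3 - x^2/2 + 6*x at the endpoints):
  F(1) − F(−1) = 19/4 − (-21/4) = 10.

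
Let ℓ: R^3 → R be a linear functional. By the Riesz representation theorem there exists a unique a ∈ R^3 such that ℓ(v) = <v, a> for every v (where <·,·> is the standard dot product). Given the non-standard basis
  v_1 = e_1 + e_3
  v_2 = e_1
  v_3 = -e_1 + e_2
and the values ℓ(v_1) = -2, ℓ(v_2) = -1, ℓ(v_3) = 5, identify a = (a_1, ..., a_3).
a = (-1, 4, -1)

Write a = (a_1, ..., a_3) in the standard basis. For each basis vector v_i, ℓ(v_i) = <v_i, a> is a linear equation in the a_j's. Collect the n equations into a matrix system V a = ℓ, where row i of V is v_i (expressed in the standard basis). Since V is invertible (lower-triangular with 1s on the diagonal, up to permutation), solve by back-substitution:
  V =
[[1, 0, 1],
 [1, 0, 0],
 [-1, 1, 0]]
  V a = (-2, -1, 5)
Solving gives a = (-1, 4, -1).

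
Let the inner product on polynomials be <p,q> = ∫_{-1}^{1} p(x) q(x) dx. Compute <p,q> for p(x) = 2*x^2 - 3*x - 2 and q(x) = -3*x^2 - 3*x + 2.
<p,q> = 34/15

Expand the product: p(x)·q(x) = -6*x^4 + 3*x^3 + 19*x^2 - 4.
∫_{-1}^{1} of each monomial x^k gives [2/(k+1) if k even, 0 if k odd]. Integrating term-by-term (or equivalently evaluating the antiderivative F(x) = -6*x^5/5 + 3*x^4/4 + 19*x^3/3 - 4*x at the endpoints):
  F(1) − F(−1) = 113/60 − (-23/60) = 34/15.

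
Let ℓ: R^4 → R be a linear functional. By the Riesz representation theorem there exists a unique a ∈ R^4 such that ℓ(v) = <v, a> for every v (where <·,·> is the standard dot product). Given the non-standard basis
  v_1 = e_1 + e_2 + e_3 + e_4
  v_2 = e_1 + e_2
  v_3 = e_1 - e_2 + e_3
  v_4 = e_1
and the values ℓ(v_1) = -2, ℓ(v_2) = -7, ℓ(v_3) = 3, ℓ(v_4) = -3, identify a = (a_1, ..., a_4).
a = (-3, -4, 2, 3)

Write a = (a_1, ..., a_4) in the standard basis. For each basis vector v_i, ℓ(v_i) = <v_i, a> is a linear equation in the a_j's. Collect the n equations into a matrix system V a = ℓ, where row i of V is v_i (expressed in the standard basis). Since V is invertible (lower-triangular with 1s on the diagonal, up to permutation), solve by back-substitution:
  V =
[[1, 1, 1, 1],
 [1, 1, 0, 0],
 [1, -1, 1, 0],
 [1, 0, 0, 0]]
  V a = (-2, -7, 3, -3)
Solving gives a = (-3, -4, 2, 3).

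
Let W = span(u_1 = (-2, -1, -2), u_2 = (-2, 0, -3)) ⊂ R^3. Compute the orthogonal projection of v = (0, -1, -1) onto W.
proj_W(v) = (-12/17, -9/17, -9/17)

Set up U = [u_1 | ... | u_2] ∈ R^(3×2). The projector onto W = col(U) is P = U (U^T U)^(-1) U^T.
Compute U^T U =
  [9, 10]
  [10, 13],
and U^T v = (3, 3).
Solve U^T U · c = U^T v for the coefficients: c = (9/17, -3/17). The projection is proj_W(v) = U c.
Check: (v - proj_W(v)) · u_1 = 0  (should be 0).
Check: (v - proj_W(v)) · u_2 = 0  (should be 0).
Result: proj_W(v) = (-12/17, -9/17, -9/17).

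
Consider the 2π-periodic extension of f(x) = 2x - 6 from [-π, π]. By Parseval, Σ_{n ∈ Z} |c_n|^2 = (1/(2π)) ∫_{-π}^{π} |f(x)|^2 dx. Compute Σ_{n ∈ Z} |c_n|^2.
Σ |c_n|^2 = 4π^2/3 + 36

Expand and integrate term by term over [-π, π]:
  ∫ (2x)^2 dx = 4·(2π^3/3); ∫ 2·2·(-6)·x dx = 0 (odd integrand); ∫ (-6)^2 dx = 36·2π.
So (1/(2π)) ∫_{-π}^{π} (2x - 6)^2 dx = 4π^2/3 + 36 = 4π^2/3 + 36.
Parseval ⇒ Σ |c_n|^2 = 4π^2/3 + 36.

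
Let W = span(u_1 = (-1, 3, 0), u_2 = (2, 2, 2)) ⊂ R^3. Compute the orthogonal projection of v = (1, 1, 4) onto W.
proj_W(v) = (31/13, 19/13, 28/13)

Set up U = [u_1 | ... | u_2] ∈ R^(3×2). The projector onto W = col(U) is P = U (U^T U)^(-1) U^T.
Compute U^T U =
  [10, 4]
  [4, 12],
and U^T v = (2, 12).
Solve U^T U · c = U^T v for the coefficients: c = (-3/13, 14/13). The projection is proj_W(v) = U c.
Check: (v - proj_W(v)) · u_1 = 0  (should be 0).
Check: (v - proj_W(v)) · u_2 = 0  (should be 0).
Result: proj_W(v) = (31/13, 19/13, 28/13).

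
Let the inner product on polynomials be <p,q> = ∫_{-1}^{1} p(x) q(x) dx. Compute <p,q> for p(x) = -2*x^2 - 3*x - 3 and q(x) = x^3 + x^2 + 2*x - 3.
<p,q> = 14

Expand the product: p(x)·q(x) = -2*x^5 - 5*x^4 - 10*x^3 - 3*x^2 + 3*x + 9.
∫_{-1}^{1} of each monomial x^k gives [2/(k+1) if k even, 0 if k odd]. Integrating term-by-term (or equivalently evaluating the antiderivative F(x) = -x^6/3 - x^5 - 5*x^4/2 - x^3 + 3*x^2/2 + 9*x at the endpoints):
  F(1) − F(−1) = 17/3 − (-25/3) = 14.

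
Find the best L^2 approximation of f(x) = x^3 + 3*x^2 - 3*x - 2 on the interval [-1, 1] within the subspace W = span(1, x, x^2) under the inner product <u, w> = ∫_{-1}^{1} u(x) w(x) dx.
g(x) = 3*x^2 - 12*x/5 - 2

The best approximation g ∈ W is the orthogonal projection of f onto W. Writing g = a_0 + a_1 x + a_2 x^2, the coefficients solve the normal equations G · a = b where
  G_{ij} = <φ_i, φ_j> and b_i = <f, φ_i>, with φ_0 = 1, φ_1 = x, φ_2 = x^2.
G =
  [2, 0, 2/3]
  [0, 2/3, 0]
  [2/3, 0, 2/5],
b = (-2, -8/5, -2/15).
Solving gives a_0 = -2, a_1 = -12/5, a_2 = 3, so
  g(x) = 3*x^2 - 12*x/5 - 2.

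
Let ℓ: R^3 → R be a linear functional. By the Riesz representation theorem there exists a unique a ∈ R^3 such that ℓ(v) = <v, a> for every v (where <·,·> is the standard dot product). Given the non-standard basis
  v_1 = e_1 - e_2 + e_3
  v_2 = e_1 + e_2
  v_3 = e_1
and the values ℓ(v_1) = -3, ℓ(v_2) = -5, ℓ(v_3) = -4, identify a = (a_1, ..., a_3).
a = (-4, -1, 0)

Write a = (a_1, ..., a_3) in the standard basis. For each basis vector v_i, ℓ(v_i) = <v_i, a> is a linear equation in the a_j's. Collect the n equations into a matrix system V a = ℓ, where row i of V is v_i (expressed in the standard basis). Since V is invertible (lower-triangular with 1s on the diagonal, up to permutation), solve by back-substitution:
  V =
[[1, -1, 1],
 [1, 1, 0],
 [1, 0, 0]]
  V a = (-3, -5, -4)
Solving gives a = (-4, -1, 0).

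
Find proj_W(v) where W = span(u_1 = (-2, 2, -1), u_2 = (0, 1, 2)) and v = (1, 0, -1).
proj_W(v) = (2/9, -28/45, -31/45)

Set up U = [u_1 | ... | u_2] ∈ R^(3×2). The projector onto W = col(U) is P = U (U^T U)^(-1) U^T.
Compute U^T U =
  [9, 0]
  [0, 5],
and U^T v = (-1, -2).
Solve U^T U · c = U^T v for the coefficients: c = (-1/9, -2/5). The projection is proj_W(v) = U c.
Check: (v - proj_W(v)) · u_1 = 0  (should be 0).
Check: (v - proj_W(v)) · u_2 = 0  (should be 0).
Result: proj_W(v) = (2/9, -28/45, -31/45).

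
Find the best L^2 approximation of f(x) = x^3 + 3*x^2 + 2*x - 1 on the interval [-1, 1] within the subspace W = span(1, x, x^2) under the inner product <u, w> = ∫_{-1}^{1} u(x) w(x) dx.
g(x) = 3*x^2 + 13*x/5 - 1

The best approximation g ∈ W is the orthogonal projection of f onto W. Writing g = a_0 + a_1 x + a_2 x^2, the coefficients solve the normal equations G · a = b where
  G_{ij} = <φ_i, φ_j> and b_i = <f, φ_i>, with φ_0 = 1, φ_1 = x, φ_2 = x^2.
G =
  [2, 0, 2/3]
  [0, 2/3, 0]
  [2/3, 0, 2/5],
b = (0, 26/15, 8/15).
Solving gives a_0 = -1, a_1 = 13/5, a_2 = 3, so
  g(x) = 3*x^2 + 13*x/5 - 1.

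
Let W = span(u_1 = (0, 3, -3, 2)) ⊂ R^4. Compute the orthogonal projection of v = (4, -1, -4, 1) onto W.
proj_W(v) = (0, 3/2, -3/2, 1)

Set up U = [u_1 | ... | u_1] ∈ R^(4×1). The projector onto W = col(U) is P = U (U^T U)^(-1) U^T.
Compute U^T U =
  [22],
and U^T v = (11).
Solve U^T U · c = U^T v for the coefficients: c = (1/2). The projection is proj_W(v) = U c.
Check: (v - proj_W(v)) · u_1 = 0  (should be 0).
Result: proj_W(v) = (0, 3/2, -3/2, 1).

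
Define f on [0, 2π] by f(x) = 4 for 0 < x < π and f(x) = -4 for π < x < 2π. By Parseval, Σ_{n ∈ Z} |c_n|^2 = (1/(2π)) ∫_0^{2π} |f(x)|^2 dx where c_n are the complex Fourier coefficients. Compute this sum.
Σ |c_n|^2 = 16

Parseval equates the L^2 energy of f (normalised by 1/(2π)) with the ℓ^2 sum of its Fourier coefficients: (1/(2π)) ∫_0^{2π} |f|^2 = Σ |c_n|^2.
Compute the left side: (1/(2π)) [∫_0^π 4^2 dx + ∫_π^{2π} (-4)^2 dx] = (1/(2π)) · (16π + 16π) = (16 + 16)/2 = 16.
So Σ_{n ∈ Z} |c_n|^2 = 16.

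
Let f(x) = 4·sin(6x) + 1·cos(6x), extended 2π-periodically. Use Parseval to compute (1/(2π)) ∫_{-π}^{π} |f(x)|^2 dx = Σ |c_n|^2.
Σ |c_n|^2 = 17/2

Expand |f|^2 and use orthogonality of {sin(nx), cos(mx)} on [-π, π]:
  ∫_{-π}^{π} sin(nx)^2 dx = π, ∫ cos(mx)^2 dx = π, and cross terms integrate to 0.
So ∫_{-π}^{π} f(x)^2 dx = 4^2 · π + 1^2 · π = (16 + 1)π.
Divide by 2π: (16 + 1)/2 = 17/2.
By Parseval, this equals Σ |c_n|^2.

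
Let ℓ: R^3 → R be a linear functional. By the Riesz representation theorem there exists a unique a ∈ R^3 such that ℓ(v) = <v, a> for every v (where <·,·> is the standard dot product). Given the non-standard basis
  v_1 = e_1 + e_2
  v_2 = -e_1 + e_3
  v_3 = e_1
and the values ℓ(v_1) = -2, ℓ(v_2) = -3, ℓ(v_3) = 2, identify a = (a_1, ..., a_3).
a = (2, -4, -1)

Write a = (a_1, ..., a_3) in the standard basis. For each basis vector v_i, ℓ(v_i) = <v_i, a> is a linear equation in the a_j's. Collect the n equations into a matrix system V a = ℓ, where row i of V is v_i (expressed in the standard basis). Since V is invertible (lower-triangular with 1s on the diagonal, up to permutation), solve by back-substitution:
  V =
[[1, 1, 0],
 [-1, 0, 1],
 [1, 0, 0]]
  V a = (-2, -3, 2)
Solving gives a = (2, -4, -1).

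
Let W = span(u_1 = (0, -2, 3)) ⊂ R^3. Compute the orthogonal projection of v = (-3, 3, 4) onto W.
proj_W(v) = (0, -12/13, 18/13)

Set up U = [u_1 | ... | u_1] ∈ R^(3×1). The projector onto W = col(U) is P = U (U^T U)^(-1) U^T.
Compute U^T U =
  [13],
and U^T v = (6).
Solve U^T U · c = U^T v for the coefficients: c = (6/13). The projection is proj_W(v) = U c.
Check: (v - proj_W(v)) · u_1 = 0  (should be 0).
Result: proj_W(v) = (0, -12/13, 18/13).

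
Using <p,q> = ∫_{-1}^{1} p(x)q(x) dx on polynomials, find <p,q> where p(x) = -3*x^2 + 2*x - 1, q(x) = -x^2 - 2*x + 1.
<p,q> = -24/5

Expand the product: p(x)·q(x) = 3*x^4 + 4*x^3 - 6*x^2 + 4*x - 1.
∫_{-1}^{1} of each monomial x^k gives [2/(k+1) if k even, 0 if k odd]. Integrating term-by-term (or equivalently evaluating the antiderivative F(x) = 3*x^5/5 + x^4 - 2*x^3 + 2*x^2 - x at the endpoints):
  F(1) − F(−1) = 3/5 − (27/5) = -24/5.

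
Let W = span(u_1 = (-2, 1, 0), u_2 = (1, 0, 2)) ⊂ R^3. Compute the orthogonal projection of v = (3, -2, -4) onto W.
proj_W(v) = (59/21, -50/21, -82/21)

Set up U = [u_1 | ... | u_2] ∈ R^(3×2). The projector onto W = col(U) is P = U (U^T U)^(-1) U^T.
Compute U^T U =
  [5, -2]
  [-2, 5],
and U^T v = (-8, -5).
Solve U^T U · c = U^T v for the coefficients: c = (-50/21, -41/21). The projection is proj_W(v) = U c.
Check: (v - proj_W(v)) · u_1 = 0  (should be 0).
Check: (v - proj_W(v)) · u_2 = 0  (should be 0).
Result: proj_W(v) = (59/21, -50/21, -82/21).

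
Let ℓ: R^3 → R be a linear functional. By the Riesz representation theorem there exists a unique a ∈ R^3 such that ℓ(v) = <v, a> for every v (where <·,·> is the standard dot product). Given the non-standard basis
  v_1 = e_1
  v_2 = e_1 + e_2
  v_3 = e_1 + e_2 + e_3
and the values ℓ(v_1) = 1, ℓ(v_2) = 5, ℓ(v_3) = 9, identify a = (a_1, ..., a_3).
a = (1, 4, 4)

Write a = (a_1, ..., a_3) in the standard basis. For each basis vector v_i, ℓ(v_i) = <v_i, a> is a linear equation in the a_j's. Collect the n equations into a matrix system V a = ℓ, where row i of V is v_i (expressed in the standard basis). Since V is invertible (lower-triangular with 1s on the diagonal, up to permutation), solve by back-substitution:
  V =
[[1, 0, 0],
 [1, 1, 0],
 [1, 1, 1]]
  V a = (1, 5, 9)
Solving gives a = (1, 4, 4).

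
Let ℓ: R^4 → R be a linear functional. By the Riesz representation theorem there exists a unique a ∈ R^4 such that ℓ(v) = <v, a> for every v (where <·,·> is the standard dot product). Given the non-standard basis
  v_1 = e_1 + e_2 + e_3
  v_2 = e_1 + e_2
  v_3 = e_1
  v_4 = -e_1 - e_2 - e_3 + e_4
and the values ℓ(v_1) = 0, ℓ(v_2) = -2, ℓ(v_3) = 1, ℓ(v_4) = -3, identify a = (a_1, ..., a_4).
a = (1, -3, 2, -3)

Write a = (a_1, ..., a_4) in the standard basis. For each basis vector v_i, ℓ(v_i) = <v_i, a> is a linear equation in the a_j's. Collect the n equations into a matrix system V a = ℓ, where row i of V is v_i (expressed in the standard basis). Since V is invertible (lower-triangular with 1s on the diagonal, up to permutation), solve by back-substitution:
  V =
[[1, 1, 1, 0],
 [1, 1, 0, 0],
 [1, 0, 0, 0],
 [-1, -1, -1, 1]]
  V a = (0, -2, 1, -3)
Solving gives a = (1, -3, 2, -3).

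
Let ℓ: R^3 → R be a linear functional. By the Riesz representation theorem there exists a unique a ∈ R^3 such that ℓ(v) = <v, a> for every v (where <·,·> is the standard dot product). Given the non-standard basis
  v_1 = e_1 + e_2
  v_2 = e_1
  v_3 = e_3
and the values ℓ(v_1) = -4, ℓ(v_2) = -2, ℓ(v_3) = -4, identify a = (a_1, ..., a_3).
a = (-2, -2, -4)

Write a = (a_1, ..., a_3) in the standard basis. For each basis vector v_i, ℓ(v_i) = <v_i, a> is a linear equation in the a_j's. Collect the n equations into a matrix system V a = ℓ, where row i of V is v_i (expressed in the standard basis). Since V is invertible (lower-triangular with 1s on the diagonal, up to permutation), solve by back-substitution:
  V =
[[1, 1, 0],
 [1, 0, 0],
 [0, 0, 1]]
  V a = (-4, -2, -4)
Solving gives a = (-2, -2, -4).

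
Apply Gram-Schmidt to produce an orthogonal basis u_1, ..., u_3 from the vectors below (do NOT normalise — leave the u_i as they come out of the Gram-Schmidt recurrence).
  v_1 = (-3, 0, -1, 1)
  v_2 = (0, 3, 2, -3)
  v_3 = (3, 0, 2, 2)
Orthogonal basis:
  u_1 = (-3, 0, -1, 1)
  u_2 = (-15/11, 3, 17/11, -28/11)
  u_3 = (27/217, 201/217, 360/217, 63/31)

Apply the Gram-Schmidt recurrence
  u_1 = v_1
  u_i = v_i − Σ_{j<i} ((v_i · u_j) / (u_j · u_j)) · u_j.

Step by step this gives:
  u_1 = (-3, 0, -1, 1)
  u_2 = (-15/11, 3, 17/11, -28/11)
  u_3 = (27/217, 201/217, 360/217, 63/31)

Orthogonality check:
  u_2 · u_1 = 0 (should be 0)
  u_3 · u_1 = 0 (should be 0)
  u_3 · u_2 = 0 (should be 0)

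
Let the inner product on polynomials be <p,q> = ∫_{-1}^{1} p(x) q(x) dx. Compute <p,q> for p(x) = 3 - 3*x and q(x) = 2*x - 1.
<p,q> = -10

Expand the product: p(x)·q(x) = -6*x^2 + 9*x - 3.
∫_{-1}^{1} of each monomial x^k gives [2/(k+1) if k even, 0 if k odd]. Integrating term-by-term (or equivalently evaluating the antiderivative F(x) = -2*x^3 + 9*x^2/2 - 3*x at the endpoints):
  F(1) − F(−1) = -1/2 − (19/2) = -10.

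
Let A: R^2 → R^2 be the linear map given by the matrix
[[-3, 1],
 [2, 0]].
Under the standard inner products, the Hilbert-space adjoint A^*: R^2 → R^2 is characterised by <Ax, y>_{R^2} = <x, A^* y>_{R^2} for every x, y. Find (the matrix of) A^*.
A^* = A^T =
[[-3, 2],
 [1, 0]]

For real matrices with standard dot products, the defining identity <Ax, y> = <x, A^* y> gives (Ax)^T y = x^T (A^*) y, i.e. x^T A^T y = x^T (A^*) y. Since this holds for all x, y, we must have A^* = A^T. Therefore
A^* =
[[-3, 2],
 [1, 0]].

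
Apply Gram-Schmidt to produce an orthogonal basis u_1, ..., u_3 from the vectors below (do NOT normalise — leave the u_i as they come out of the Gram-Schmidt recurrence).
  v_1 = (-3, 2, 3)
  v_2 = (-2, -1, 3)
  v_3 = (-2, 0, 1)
Orthogonal basis:
  u_1 = (-3, 2, 3)
  u_2 = (-5/22, -24/11, 27/22)
  u_3 = (-99/139, -33/139, -77/139)

Apply the Gram-Schmidt recurrence
  u_1 = v_1
  u_i = v_i − Σ_{j<i} ((v_i · u_j) / (u_j · u_j)) · u_j.

Step by step this gives:
  u_1 = (-3, 2, 3)
  u_2 = (-5/22, -24/11, 27/22)
  u_3 = (-99/139, -33/139, -77/139)

Orthogonality check:
  u_2 · u_1 = 0 (should be 0)
  u_3 · u_1 = 0 (should be 0)
  u_3 · u_2 = 0 (should be 0)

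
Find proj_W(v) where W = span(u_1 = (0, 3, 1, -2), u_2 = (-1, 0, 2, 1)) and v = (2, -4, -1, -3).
proj_W(v) = (7/6, -3/2, -17/6, -1/6)

Set up U = [u_1 | ... | u_2] ∈ R^(4×2). The projector onto W = col(U) is P = U (U^T U)^(-1) U^T.
Compute U^T U =
  [14, 0]
  [0, 6],
and U^T v = (-7, -7).
Solve U^T U · c = U^T v for the coefficients: c = (-1/2, -7/6). The projection is proj_W(v) = U c.
Check: (v - proj_W(v)) · u_1 = 0  (should be 0).
Check: (v - proj_W(v)) · u_2 = 0  (should be 0).
Result: proj_W(v) = (7/6, -3/2, -17/6, -1/6).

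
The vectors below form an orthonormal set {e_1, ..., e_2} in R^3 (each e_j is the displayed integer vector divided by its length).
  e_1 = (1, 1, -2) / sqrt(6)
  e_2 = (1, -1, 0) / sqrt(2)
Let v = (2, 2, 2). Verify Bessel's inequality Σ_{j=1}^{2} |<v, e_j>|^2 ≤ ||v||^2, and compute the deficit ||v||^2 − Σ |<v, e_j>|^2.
Σ |<v, e_j>|^2 = 0; ||v||^2 = 12; deficit = 12

Write each e_j = u_j / sqrt(<u_j, u_j>) where u_j is the displayed integer vector. Then <v, e_j> = <v, u_j> / sqrt(<u_j, u_j>), so |<v, e_j>|^2 = <v, u_j>^2 / <u_j, u_j>.
Coefficients: <v, e_1> = 0/sqrt(6), <v, e_2> = 0/sqrt(2).
Square and sum: Σ |<v, e_j>|^2 = 0.
Compute ||v||^2 = v·v = 12.
Deficit = 12 − 0 = 12 ≥ 0, confirming Bessel's inequality. (The deficit equals ||v − Σ <v,e_j> e_j||^2, the squared distance from v to span{e_j}.)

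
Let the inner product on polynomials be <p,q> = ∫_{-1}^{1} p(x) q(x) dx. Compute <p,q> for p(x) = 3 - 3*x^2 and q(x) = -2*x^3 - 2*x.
<p,q> = 0

Expand the product: p(x)·q(x) = 6*x^5 - 6*x.
∫_{-1}^{1} of each monomial x^k gives [2/(k+1) if k even, 0 if k odd]. Integrating term-by-term (or equivalently evaluating the antiderivative F(x) = x^6 - 3*x^2 at the endpoints):
  F(1) − F(−1) = -2 − (-2) = 0.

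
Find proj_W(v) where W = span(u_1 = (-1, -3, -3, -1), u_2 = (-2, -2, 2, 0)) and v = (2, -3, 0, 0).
proj_W(v) = (-33/59, -73/59, -47/59, -20/59)

Set up U = [u_1 | ... | u_2] ∈ R^(4×2). The projector onto W = col(U) is P = U (U^T U)^(-1) U^T.
Compute U^T U =
  [20, 2]
  [2, 12],
and U^T v = (7, 2).
Solve U^T U · c = U^T v for the coefficients: c = (20/59, 13/118). The projection is proj_W(v) = U c.
Check: (v - proj_W(v)) · u_1 = 0  (should be 0).
Check: (v - proj_W(v)) · u_2 = 0  (should be 0).
Result: proj_W(v) = (-33/59, -73/59, -47/59, -20/59).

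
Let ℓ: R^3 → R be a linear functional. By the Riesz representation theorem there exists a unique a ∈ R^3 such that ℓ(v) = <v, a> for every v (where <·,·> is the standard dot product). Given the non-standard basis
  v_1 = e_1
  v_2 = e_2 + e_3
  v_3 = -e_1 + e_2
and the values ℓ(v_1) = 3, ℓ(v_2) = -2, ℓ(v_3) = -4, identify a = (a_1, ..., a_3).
a = (3, -1, -1)

Write a = (a_1, ..., a_3) in the standard basis. For each basis vector v_i, ℓ(v_i) = <v_i, a> is a linear equation in the a_j's. Collect the n equations into a matrix system V a = ℓ, where row i of V is v_i (expressed in the standard basis). Since V is invertible (lower-triangular with 1s on the diagonal, up to permutation), solve by back-substitution:
  V =
[[1, 0, 0],
 [0, 1, 1],
 [-1, 1, 0]]
  V a = (3, -2, -4)
Solving gives a = (3, -1, -1).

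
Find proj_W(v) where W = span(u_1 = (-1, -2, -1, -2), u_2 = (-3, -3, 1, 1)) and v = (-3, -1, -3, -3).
proj_W(v) = (-43/41, -104/41, -67/41, -128/41)

Set up U = [u_1 | ... | u_2] ∈ R^(4×2). The projector onto W = col(U) is P = U (U^T U)^(-1) U^T.
Compute U^T U =
  [10, 6]
  [6, 20],
and U^T v = (14, 6).
Solve U^T U · c = U^T v for the coefficients: c = (61/41, -6/41). The projection is proj_W(v) = U c.
Check: (v - proj_W(v)) · u_1 = 0  (should be 0).
Check: (v - proj_W(v)) · u_2 = 0  (should be 0).
Result: proj_W(v) = (-43/41, -104/41, -67/41, -128/41).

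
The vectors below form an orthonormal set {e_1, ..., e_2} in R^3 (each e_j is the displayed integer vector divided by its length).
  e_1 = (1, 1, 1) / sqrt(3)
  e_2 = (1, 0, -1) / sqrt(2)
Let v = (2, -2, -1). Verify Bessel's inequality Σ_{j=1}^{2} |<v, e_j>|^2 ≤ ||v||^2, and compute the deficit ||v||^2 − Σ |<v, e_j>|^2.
Σ |<v, e_j>|^2 = 29/6; ||v||^2 = 9; deficit = 25/6

Write each e_j = u_j / sqrt(<u_j, u_j>) where u_j is the displayed integer vector. Then <v, e_j> = <v, u_j> / sqrt(<u_j, u_j>), so |<v, e_j>|^2 = <v, u_j>^2 / <u_j, u_j>.
Coefficients: <v, e_1> = -1/sqrt(3), <v, e_2> = 3/sqrt(2).
Square and sum: Σ |<v, e_j>|^2 = 29/6.
Compute ||v||^2 = v·v = 9.
Deficit = 9 − 29/6 = 25/6 ≥ 0, confirming Bessel's inequality. (The deficit equals ||v − Σ <v,e_j> e_j||^2, the squared distance from v to span{e_j}.)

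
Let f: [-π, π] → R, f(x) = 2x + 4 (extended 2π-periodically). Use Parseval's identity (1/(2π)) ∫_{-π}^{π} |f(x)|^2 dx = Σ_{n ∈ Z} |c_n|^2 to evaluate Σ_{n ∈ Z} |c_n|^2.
Σ |c_n|^2 = 4π^2/3 + 16

Expand and integrate term by term over [-π, π]:
  ∫ (2x)^2 dx = 4·(2π^3/3); ∫ 2·2·(4)·x dx = 0 (odd integrand); ∫ 4^2 dx = 16·2π.
So (1/(2π)) ∫_{-π}^{π} (2x + 4)^2 dx = 4π^2/3 + 16 = 4π^2/3 + 16.
Parseval ⇒ Σ |c_n|^2 = 4π^2/3 + 16.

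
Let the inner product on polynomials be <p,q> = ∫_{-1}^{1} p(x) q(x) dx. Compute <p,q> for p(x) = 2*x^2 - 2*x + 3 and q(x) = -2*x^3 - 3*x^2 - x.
<p,q> = -82/15

Expand the product: p(x)·q(x) = -4*x^5 - 2*x^4 - 2*x^3 - 7*x^2 - 3*x.
∫_{-1}^{1} of each monomial x^k gives [2/(k+1) if k even, 0 if k odd]. Integrating term-by-term (or equivalently evaluating the antiderivative F(x) = -2*x^6/3 - 2*x^5/5 - x^4/2 - 7*x^3/3 - 3*x^2/2 at the endpoints):
  F(1) − F(−1) = -27/5 − (1/15) = -82/15.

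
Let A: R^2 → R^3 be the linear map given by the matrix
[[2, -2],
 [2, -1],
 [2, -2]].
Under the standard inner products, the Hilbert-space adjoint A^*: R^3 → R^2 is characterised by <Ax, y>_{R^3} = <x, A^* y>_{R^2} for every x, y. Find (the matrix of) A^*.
A^* = A^T =
[[2, 2, 2],
 [-2, -1, -2]]

For real matrices with standard dot products, the defining identity <Ax, y> = <x, A^* y> gives (Ax)^T y = x^T (A^*) y, i.e. x^T A^T y = x^T (A^*) y. Since this holds for all x, y, we must have A^* = A^T. Therefore
A^* =
[[2, 2, 2],
 [-2, -1, -2]].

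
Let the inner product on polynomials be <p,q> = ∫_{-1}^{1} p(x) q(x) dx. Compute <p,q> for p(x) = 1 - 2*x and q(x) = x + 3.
<p,q> = 14/3

Expand the product: p(x)·q(x) = -2*x^2 - 5*x + 3.
∫_{-1}^{1} of each monomial x^k gives [2/(k+1) if k even, 0 if k odd]. Integrating term-by-term (or equivalently evaluating the antiderivative F(x) = -2*x^3/3 - 5*x^2/2 + 3*x at the endpoints):
  F(1) − F(−1) = -1/6 − (-29/6) = 14/3.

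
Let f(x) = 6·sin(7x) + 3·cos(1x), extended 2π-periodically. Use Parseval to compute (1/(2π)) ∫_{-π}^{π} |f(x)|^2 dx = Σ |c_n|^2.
Σ |c_n|^2 = 45/2

Expand |f|^2 and use orthogonality of {sin(nx), cos(mx)} on [-π, π]:
  ∫_{-π}^{π} sin(nx)^2 dx = π, ∫ cos(mx)^2 dx = π, and cross terms integrate to 0.
So ∫_{-π}^{π} f(x)^2 dx = 6^2 · π + 3^2 · π = (36 + 9)π.
Divide by 2π: (36 + 9)/2 = 45/2.
By Parseval, this equals Σ |c_n|^2.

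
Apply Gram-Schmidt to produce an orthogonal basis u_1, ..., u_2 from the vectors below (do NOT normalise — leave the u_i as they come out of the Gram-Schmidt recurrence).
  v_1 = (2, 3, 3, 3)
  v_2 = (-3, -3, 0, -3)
Orthogonal basis:
  u_1 = (2, 3, 3, 3)
  u_2 = (-45/31, -21/31, 72/31, -21/31)

Apply the Gram-Schmidt recurrence
  u_1 = v_1
  u_i = v_i − Σ_{j<i} ((v_i · u_j) / (u_j · u_j)) · u_j.

Step by step this gives:
  u_1 = (2, 3, 3, 3)
  u_2 = (-45/31, -21/31, 72/31, -21/31)

Orthogonality check:
  u_2 · u_1 = 0 (should be 0)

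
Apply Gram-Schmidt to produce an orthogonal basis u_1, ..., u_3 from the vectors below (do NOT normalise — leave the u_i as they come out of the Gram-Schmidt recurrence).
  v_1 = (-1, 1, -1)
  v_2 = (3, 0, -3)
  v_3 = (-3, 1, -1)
Orthogonal basis:
  u_1 = (-1, 1, -1)
  u_2 = (3, 0, -3)
  u_3 = (-1/3, -2/3, -1/3)

Apply the Gram-Schmidt recurrence
  u_1 = v_1
  u_i = v_i − Σ_{j<i} ((v_i · u_j) / (u_j · u_j)) · u_j.

Step by step this gives:
  u_1 = (-1, 1, -1)
  u_2 = (3, 0, -3)
  u_3 = (-1/3, -2/3, -1/3)

Orthogonality check:
  u_2 · u_1 = 0 (should be 0)
  u_3 · u_1 = 0 (should be 0)
  u_3 · u_2 = 0 (should be 0)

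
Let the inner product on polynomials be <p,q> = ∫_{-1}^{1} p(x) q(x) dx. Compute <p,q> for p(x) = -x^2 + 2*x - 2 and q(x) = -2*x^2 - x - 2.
<p,q> = 172/15

Expand the product: p(x)·q(x) = 2*x^4 - 3*x^3 + 4*x^2 - 2*x + 4.
∫_{-1}^{1} of each monomial x^k gives [2/(k+1) if k even, 0 if k odd]. Integrating term-by-term (or equivalently evaluating the antiderivative F(x) = 2*x^5/5 - 3*x^4/4 + 4*x^3/3 - x^2 + 4*x at the endpoints):
  F(1) − F(−1) = 239/60 − (-449/60) = 172/15.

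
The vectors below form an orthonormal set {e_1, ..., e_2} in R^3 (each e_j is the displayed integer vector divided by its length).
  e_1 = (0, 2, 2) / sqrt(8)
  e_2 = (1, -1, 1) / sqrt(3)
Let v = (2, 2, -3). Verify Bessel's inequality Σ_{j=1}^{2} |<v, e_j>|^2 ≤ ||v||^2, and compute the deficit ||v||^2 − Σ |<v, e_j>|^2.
Σ |<v, e_j>|^2 = 7/2; ||v||^2 = 17; deficit = 27/2

Write each e_j = u_j / sqrt(<u_j, u_j>) where u_j is the displayed integer vector. Then <v, e_j> = <v, u_j> / sqrt(<u_j, u_j>), so |<v, e_j>|^2 = <v, u_j>^2 / <u_j, u_j>.
Coefficients: <v, e_1> = -2/sqrt(8), <v, e_2> = -3/sqrt(3).
Square and sum: Σ |<v, e_j>|^2 = 7/2.
Compute ||v||^2 = v·v = 17.
Deficit = 17 − 7/2 = 27/2 ≥ 0, confirming Bessel's inequality. (The deficit equals ||v − Σ <v,e_j> e_j||^2, the squared distance from v to span{e_j}.)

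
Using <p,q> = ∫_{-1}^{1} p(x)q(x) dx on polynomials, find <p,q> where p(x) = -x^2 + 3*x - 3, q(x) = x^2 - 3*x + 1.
<p,q> = -226/15

Expand the product: p(x)·q(x) = -x^4 + 6*x^3 - 13*x^2 + 12*x - 3.
∫_{-1}^{1} of each monomial x^k gives [2/(k+1) if k even, 0 if k odd]. Integrating term-by-term (or equivalently evaluating the antiderivative F(x) = -x^5/5 + 3*x^4/2 - 13*x^3/3 + 6*x^2 - 3*x at the endpoints):
  F(1) − F(−1) = -1/30 − (451/30) = -226/15.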